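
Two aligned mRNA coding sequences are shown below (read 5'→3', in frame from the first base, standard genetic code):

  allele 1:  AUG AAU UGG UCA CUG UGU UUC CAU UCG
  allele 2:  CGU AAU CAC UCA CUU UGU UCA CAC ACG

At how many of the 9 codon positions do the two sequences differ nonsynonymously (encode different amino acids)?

Codon 1: AUG Met / CGU Arg — nonsynonymous.
Codon 2: AAU Asn / AAU Asn — identical.
Codon 3: UGG Trp / CAC His — nonsynonymous.
Codon 4: UCA Ser / UCA Ser — identical.
Codon 5: CUG Leu / CUU Leu — synonymous.
Codon 6: UGU Cys / UGU Cys — identical.
Codon 7: UUC Phe / UCA Ser — nonsynonymous.
Codon 8: CAU His / CAC His — synonymous.
Codon 9: UCG Ser / ACG Thr — nonsynonymous.
Nonsynonymous differences: 4.

4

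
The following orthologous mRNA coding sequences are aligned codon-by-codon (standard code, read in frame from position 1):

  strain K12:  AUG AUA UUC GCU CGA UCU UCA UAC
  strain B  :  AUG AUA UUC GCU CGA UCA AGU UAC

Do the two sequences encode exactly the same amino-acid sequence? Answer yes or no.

Codon 1: AUG Met / AUG Met — identical.
Codon 2: AUA Ile / AUA Ile — identical.
Codon 3: UUC Phe / UUC Phe — identical.
Codon 4: GCU Ala / GCU Ala — identical.
Codon 5: CGA Arg / CGA Arg — identical.
Codon 6: UCU Ser / UCA Ser — synonymous.
Codon 7: UCA Ser / AGU Ser — synonymous.
Codon 8: UAC Tyr / UAC Tyr — identical.
Nonsynonymous differences: 0 → same protein.

yes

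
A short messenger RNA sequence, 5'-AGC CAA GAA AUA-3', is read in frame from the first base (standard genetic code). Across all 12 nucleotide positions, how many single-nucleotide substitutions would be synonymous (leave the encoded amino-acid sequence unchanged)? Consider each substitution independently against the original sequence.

5

Codon 1 (AGC, Ser): 1 synonymous substitution.
Codon 2 (CAA, Gln): 1 synonymous substitution.
Codon 3 (GAA, Glu): 1 synonymous substitution.
Codon 4 (AUA, Ile): 2 synonymous substitutions.
Total: 1 + 1 + 1 + 2 = 5.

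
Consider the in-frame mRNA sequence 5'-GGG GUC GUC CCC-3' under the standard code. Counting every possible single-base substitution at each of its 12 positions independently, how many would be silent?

Codon 1 (GGG, Gly): 3 synonymous substitutions.
Codon 2 (GUC, Val): 3 synonymous substitutions.
Codon 3 (GUC, Val): 3 synonymous substitutions.
Codon 4 (CCC, Pro): 3 synonymous substitutions.
Total: 3 + 3 + 3 + 3 = 12.

12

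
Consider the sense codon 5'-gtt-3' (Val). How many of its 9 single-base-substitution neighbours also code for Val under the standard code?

3

Position 1: none → 0 synonymous.
Position 2: none → 0 synonymous.
Position 3: GTC, GTA, GTG → 3 synonymous.
Total: 0 + 0 + 3 = 3.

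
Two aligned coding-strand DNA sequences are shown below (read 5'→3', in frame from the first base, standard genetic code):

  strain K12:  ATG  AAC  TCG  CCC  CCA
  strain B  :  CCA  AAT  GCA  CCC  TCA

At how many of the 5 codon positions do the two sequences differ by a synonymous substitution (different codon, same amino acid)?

1

Codon 1: ATG Met / CCA Pro — nonsynonymous.
Codon 2: AAC Asn / AAT Asn — synonymous.
Codon 3: TCG Ser / GCA Ala — nonsynonymous.
Codon 4: CCC Pro / CCC Pro — identical.
Codon 5: CCA Pro / TCA Ser — nonsynonymous.
Synonymous differences: 1.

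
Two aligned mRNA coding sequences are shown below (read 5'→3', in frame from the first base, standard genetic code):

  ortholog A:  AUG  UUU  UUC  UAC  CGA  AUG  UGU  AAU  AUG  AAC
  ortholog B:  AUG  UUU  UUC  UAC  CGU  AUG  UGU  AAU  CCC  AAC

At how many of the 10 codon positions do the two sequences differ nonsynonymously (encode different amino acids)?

Codon 1: AUG Met / AUG Met — identical.
Codon 2: UUU Phe / UUU Phe — identical.
Codon 3: UUC Phe / UUC Phe — identical.
Codon 4: UAC Tyr / UAC Tyr — identical.
Codon 5: CGA Arg / CGU Arg — synonymous.
Codon 6: AUG Met / AUG Met — identical.
Codon 7: UGU Cys / UGU Cys — identical.
Codon 8: AAU Asn / AAU Asn — identical.
Codon 9: AUG Met / CCC Pro — nonsynonymous.
Codon 10: AAC Asn / AAC Asn — identical.
Nonsynonymous differences: 1.

1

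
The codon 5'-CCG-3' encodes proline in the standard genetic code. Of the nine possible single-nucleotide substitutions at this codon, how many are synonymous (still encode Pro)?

3

Position 1: none → 0 synonymous.
Position 2: none → 0 synonymous.
Position 3: CCT, CCC, CCA → 3 synonymous.
Total: 0 + 0 + 3 = 3.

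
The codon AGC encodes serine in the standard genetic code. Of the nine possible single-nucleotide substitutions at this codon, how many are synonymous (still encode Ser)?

1

Position 1: none → 0 synonymous.
Position 2: none → 0 synonymous.
Position 3: AGU → 1 synonymous.
Total: 0 + 0 + 1 = 1.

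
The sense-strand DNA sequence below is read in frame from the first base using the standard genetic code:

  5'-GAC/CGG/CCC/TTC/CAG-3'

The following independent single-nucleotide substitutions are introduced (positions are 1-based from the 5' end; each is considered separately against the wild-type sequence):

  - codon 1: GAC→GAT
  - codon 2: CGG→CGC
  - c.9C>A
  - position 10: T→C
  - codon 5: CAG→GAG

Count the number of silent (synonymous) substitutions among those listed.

Codon 1: GAC (Asp) → GAT (Asp) — synonymous.
Codon 2: CGG (Arg) → CGC (Arg) — synonymous.
Codon 3: CCC (Pro) → CCA (Pro) — synonymous.
Codon 4: TTC (Phe) → CTC (Leu) — missense.
Codon 5: CAG (Gln) → GAG (Glu) — missense.
Synonymous: 3 of 5.

3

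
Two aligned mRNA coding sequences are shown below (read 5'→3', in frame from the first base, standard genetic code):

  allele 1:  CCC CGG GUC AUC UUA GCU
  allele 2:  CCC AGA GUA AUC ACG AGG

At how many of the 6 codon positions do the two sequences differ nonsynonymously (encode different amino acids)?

Codon 1: CCC Pro / CCC Pro — identical.
Codon 2: CGG Arg / AGA Arg — synonymous.
Codon 3: GUC Val / GUA Val — synonymous.
Codon 4: AUC Ile / AUC Ile — identical.
Codon 5: UUA Leu / ACG Thr — nonsynonymous.
Codon 6: GCU Ala / AGG Arg — nonsynonymous.
Nonsynonymous differences: 2.

2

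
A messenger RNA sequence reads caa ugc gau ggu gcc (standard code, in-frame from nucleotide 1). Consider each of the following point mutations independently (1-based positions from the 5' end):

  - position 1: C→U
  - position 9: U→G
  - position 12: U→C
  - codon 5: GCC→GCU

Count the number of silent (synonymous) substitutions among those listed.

Codon 1: CAA (Gln) → UAA (Stop) — nonsense.
Codon 3: GAU (Asp) → GAG (Glu) — missense.
Codon 4: GGU (Gly) → GGC (Gly) — synonymous.
Codon 5: GCC (Ala) → GCU (Ala) — synonymous.
Synonymous: 2 of 4.

2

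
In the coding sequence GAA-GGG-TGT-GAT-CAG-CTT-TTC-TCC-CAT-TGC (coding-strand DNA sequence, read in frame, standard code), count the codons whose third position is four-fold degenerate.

3

Codon 1 GAA (Glu): third position 2-fold.
Codon 2 GGG (Gly): third position 4-fold.
Codon 3 TGT (Cys): third position 2-fold.
Codon 4 GAT (Asp): third position 2-fold.
Codon 5 CAG (Gln): third position 2-fold.
Codon 6 CTT (Leu): third position 4-fold.
Codon 7 TTC (Phe): third position 2-fold.
Codon 8 TCC (Ser): third position 4-fold.
Codon 9 CAT (His): third position 2-fold.
Codon 10 TGC (Cys): third position 2-fold.
Four-fold degenerate third positions: 3.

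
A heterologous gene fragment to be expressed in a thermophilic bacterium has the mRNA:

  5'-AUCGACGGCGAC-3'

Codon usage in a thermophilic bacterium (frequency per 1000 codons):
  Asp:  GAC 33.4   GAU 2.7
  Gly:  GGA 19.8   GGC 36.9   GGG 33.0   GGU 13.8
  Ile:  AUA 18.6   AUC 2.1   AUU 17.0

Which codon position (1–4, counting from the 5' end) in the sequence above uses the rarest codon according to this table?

Codon 1 AUC (Ile): 2.1 per 1000.
Codon 2 GAC (Asp): 33.4 per 1000.
Codon 3 GGC (Gly): 36.9 per 1000.
Codon 4 GAC (Asp): 33.4 per 1000.
Lowest frequency is 2.1 at codon 1.

1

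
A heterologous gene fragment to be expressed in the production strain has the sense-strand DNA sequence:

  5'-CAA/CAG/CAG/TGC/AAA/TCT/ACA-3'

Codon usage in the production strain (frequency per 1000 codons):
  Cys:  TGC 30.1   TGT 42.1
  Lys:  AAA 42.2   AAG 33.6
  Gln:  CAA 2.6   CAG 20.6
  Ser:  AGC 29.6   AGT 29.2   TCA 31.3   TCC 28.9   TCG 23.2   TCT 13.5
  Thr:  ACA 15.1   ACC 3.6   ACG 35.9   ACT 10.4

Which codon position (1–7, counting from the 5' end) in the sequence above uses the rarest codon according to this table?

1

Codon 1 CAA (Gln): 2.6 per 1000.
Codon 2 CAG (Gln): 20.6 per 1000.
Codon 3 CAG (Gln): 20.6 per 1000.
Codon 4 TGC (Cys): 30.1 per 1000.
Codon 5 AAA (Lys): 42.2 per 1000.
Codon 6 TCT (Ser): 13.5 per 1000.
Codon 7 ACA (Thr): 15.1 per 1000.
Lowest frequency is 2.6 at codon 1.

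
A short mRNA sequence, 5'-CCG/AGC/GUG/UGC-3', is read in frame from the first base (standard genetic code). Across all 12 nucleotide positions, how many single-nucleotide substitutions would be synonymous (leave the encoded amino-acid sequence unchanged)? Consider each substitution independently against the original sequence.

Codon 1 (CCG, Pro): 3 synonymous substitutions.
Codon 2 (AGC, Ser): 1 synonymous substitution.
Codon 3 (GUG, Val): 3 synonymous substitutions.
Codon 4 (UGC, Cys): 1 synonymous substitution.
Total: 3 + 1 + 3 + 1 = 8.

8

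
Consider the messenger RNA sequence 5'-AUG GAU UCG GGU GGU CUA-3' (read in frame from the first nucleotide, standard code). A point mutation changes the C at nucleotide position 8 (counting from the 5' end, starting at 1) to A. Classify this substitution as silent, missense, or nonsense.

Position 8 falls in codon 3: UCG → Ser.
After the substitution the codon is UAG → Stop.
The new codon is a stop codon, so this is a nonsense mutation.

nonsense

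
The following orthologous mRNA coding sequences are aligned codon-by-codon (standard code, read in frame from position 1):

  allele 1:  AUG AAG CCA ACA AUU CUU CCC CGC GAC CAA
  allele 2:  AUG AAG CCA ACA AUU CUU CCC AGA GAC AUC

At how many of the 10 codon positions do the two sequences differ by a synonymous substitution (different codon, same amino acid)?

1

Codon 1: AUG Met / AUG Met — identical.
Codon 2: AAG Lys / AAG Lys — identical.
Codon 3: CCA Pro / CCA Pro — identical.
Codon 4: ACA Thr / ACA Thr — identical.
Codon 5: AUU Ile / AUU Ile — identical.
Codon 6: CUU Leu / CUU Leu — identical.
Codon 7: CCC Pro / CCC Pro — identical.
Codon 8: CGC Arg / AGA Arg — synonymous.
Codon 9: GAC Asp / GAC Asp — identical.
Codon 10: CAA Gln / AUC Ile — nonsynonymous.
Synonymous differences: 1.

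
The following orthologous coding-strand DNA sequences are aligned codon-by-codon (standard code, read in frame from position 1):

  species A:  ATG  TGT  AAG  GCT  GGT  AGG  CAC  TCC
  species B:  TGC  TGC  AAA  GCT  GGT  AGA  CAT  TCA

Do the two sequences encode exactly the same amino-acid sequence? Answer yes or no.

Codon 1: ATG Met / TGC Cys — nonsynonymous.
Codon 2: TGT Cys / TGC Cys — synonymous.
Codon 3: AAG Lys / AAA Lys — synonymous.
Codon 4: GCT Ala / GCT Ala — identical.
Codon 5: GGT Gly / GGT Gly — identical.
Codon 6: AGG Arg / AGA Arg — synonymous.
Codon 7: CAC His / CAT His — synonymous.
Codon 8: TCC Ser / TCA Ser — synonymous.
Nonsynonymous differences: 1 → different protein.

no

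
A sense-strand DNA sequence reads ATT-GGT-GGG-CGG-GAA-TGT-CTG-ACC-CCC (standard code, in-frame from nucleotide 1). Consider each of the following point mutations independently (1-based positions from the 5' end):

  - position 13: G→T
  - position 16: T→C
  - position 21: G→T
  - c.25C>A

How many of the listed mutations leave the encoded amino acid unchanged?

1

Codon 5: GAA (Glu) → TAA (Stop) — nonsense.
Codon 6: TGT (Cys) → CGT (Arg) — missense.
Codon 7: CTG (Leu) → CTT (Leu) — synonymous.
Codon 9: CCC (Pro) → ACC (Thr) — missense.
Synonymous: 1 of 4.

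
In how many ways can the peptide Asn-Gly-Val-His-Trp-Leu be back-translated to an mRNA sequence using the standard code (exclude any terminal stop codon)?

Asn: 2 codons.
Gly: 4 codons.
Val: 4 codons.
His: 2 codons.
Trp: 1 codon.
Leu: 6 codons.
2 × 4 × 4 × 2 × 1 × 6 = 384.

384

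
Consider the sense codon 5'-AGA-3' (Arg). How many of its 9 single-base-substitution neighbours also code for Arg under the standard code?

2

Position 1: CGA → 1 synonymous.
Position 2: none → 0 synonymous.
Position 3: AGG → 1 synonymous.
Total: 1 + 0 + 1 = 2.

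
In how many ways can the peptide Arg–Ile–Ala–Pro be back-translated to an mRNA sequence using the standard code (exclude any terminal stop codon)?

Arg: 6 codons.
Ile: 3 codons.
Ala: 4 codons.
Pro: 4 codons.
6 × 3 × 4 × 4 = 288.

288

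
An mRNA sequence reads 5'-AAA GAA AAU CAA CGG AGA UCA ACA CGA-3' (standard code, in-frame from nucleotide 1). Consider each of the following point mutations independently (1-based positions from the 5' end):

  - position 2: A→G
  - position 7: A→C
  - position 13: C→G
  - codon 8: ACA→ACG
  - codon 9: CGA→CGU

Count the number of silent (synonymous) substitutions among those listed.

2

Codon 1: AAA (Lys) → AGA (Arg) — missense.
Codon 3: AAU (Asn) → CAU (His) — missense.
Codon 5: CGG (Arg) → GGG (Gly) — missense.
Codon 8: ACA (Thr) → ACG (Thr) — synonymous.
Codon 9: CGA (Arg) → CGU (Arg) — synonymous.
Synonymous: 2 of 5.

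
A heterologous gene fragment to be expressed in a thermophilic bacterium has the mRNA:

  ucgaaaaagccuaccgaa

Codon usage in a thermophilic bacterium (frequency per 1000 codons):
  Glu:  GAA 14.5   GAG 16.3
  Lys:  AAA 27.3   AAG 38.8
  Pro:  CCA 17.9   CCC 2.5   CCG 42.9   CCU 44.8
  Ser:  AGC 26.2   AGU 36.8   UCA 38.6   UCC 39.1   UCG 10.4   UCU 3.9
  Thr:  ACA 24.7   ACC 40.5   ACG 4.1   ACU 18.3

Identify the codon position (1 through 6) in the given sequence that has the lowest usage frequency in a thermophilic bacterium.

Codon 1 UCG (Ser): 10.4 per 1000.
Codon 2 AAA (Lys): 27.3 per 1000.
Codon 3 AAG (Lys): 38.8 per 1000.
Codon 4 CCU (Pro): 44.8 per 1000.
Codon 5 ACC (Thr): 40.5 per 1000.
Codon 6 GAA (Glu): 14.5 per 1000.
Lowest frequency is 10.4 at codon 1.

1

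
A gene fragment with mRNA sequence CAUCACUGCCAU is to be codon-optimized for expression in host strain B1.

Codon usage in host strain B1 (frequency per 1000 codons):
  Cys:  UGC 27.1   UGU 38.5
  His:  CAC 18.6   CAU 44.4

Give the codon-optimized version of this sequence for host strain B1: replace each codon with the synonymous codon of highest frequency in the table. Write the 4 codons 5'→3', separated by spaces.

CAU CAU UGU CAU

Codon 1 (His): best is CAU at 44.4.
Codon 2 (His): best is CAU at 44.4.
Codon 3 (Cys): best is UGU at 38.5.
Codon 4 (His): best is CAU at 44.4.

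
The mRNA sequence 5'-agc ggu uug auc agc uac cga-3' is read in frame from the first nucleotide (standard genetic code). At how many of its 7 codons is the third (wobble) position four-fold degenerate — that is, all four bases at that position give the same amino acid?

Codon 1 AGC (Ser): third position 2-fold.
Codon 2 GGU (Gly): third position 4-fold.
Codon 3 UUG (Leu): third position 2-fold.
Codon 4 AUC (Ile): third position 3-fold.
Codon 5 AGC (Ser): third position 2-fold.
Codon 6 UAC (Tyr): third position 2-fold.
Codon 7 CGA (Arg): third position 4-fold.
Four-fold degenerate third positions: 2.

2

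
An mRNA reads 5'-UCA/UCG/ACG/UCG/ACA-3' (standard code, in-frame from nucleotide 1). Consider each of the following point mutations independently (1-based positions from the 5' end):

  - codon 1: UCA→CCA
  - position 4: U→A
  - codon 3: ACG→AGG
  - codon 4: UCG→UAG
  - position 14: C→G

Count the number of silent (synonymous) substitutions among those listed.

Codon 1: UCA (Ser) → CCA (Pro) — missense.
Codon 2: UCG (Ser) → ACG (Thr) — missense.
Codon 3: ACG (Thr) → AGG (Arg) — missense.
Codon 4: UCG (Ser) → UAG (Stop) — nonsense.
Codon 5: ACA (Thr) → AGA (Arg) — missense.
Synonymous: 0 of 5.

0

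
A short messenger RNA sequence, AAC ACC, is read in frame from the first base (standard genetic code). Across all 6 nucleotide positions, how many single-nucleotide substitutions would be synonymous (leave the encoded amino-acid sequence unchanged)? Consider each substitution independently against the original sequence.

Codon 1 (AAC, Asn): 1 synonymous substitution.
Codon 2 (ACC, Thr): 3 synonymous substitutions.
Total: 1 + 3 = 4.

4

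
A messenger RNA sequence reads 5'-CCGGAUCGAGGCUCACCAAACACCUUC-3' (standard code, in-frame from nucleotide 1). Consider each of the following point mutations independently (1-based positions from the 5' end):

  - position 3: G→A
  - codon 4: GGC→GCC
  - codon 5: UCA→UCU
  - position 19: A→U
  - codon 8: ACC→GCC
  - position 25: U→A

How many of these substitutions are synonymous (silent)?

Codon 1: CCG (Pro) → CCA (Pro) — synonymous.
Codon 4: GGC (Gly) → GCC (Ala) — missense.
Codon 5: UCA (Ser) → UCU (Ser) — synonymous.
Codon 7: AAC (Asn) → UAC (Tyr) — missense.
Codon 8: ACC (Thr) → GCC (Ala) — missense.
Codon 9: UUC (Phe) → AUC (Ile) — missense.
Synonymous: 2 of 6.

2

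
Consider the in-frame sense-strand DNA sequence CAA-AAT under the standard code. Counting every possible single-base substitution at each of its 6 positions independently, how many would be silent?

2

Codon 1 (CAA, Gln): 1 synonymous substitution.
Codon 2 (AAT, Asn): 1 synonymous substitution.
Total: 1 + 1 = 2.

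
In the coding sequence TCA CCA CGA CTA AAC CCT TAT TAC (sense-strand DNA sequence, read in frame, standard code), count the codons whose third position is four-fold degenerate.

Codon 1 TCA (Ser): third position 4-fold.
Codon 2 CCA (Pro): third position 4-fold.
Codon 3 CGA (Arg): third position 4-fold.
Codon 4 CTA (Leu): third position 4-fold.
Codon 5 AAC (Asn): third position 2-fold.
Codon 6 CCT (Pro): third position 4-fold.
Codon 7 TAT (Tyr): third position 2-fold.
Codon 8 TAC (Tyr): third position 2-fold.
Four-fold degenerate third positions: 5.

5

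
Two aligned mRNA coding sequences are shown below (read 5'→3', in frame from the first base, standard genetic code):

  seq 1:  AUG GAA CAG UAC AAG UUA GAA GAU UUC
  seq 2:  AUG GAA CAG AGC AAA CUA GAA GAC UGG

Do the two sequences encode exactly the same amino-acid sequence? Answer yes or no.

Codon 1: AUG Met / AUG Met — identical.
Codon 2: GAA Glu / GAA Glu — identical.
Codon 3: CAG Gln / CAG Gln — identical.
Codon 4: UAC Tyr / AGC Ser — nonsynonymous.
Codon 5: AAG Lys / AAA Lys — synonymous.
Codon 6: UUA Leu / CUA Leu — synonymous.
Codon 7: GAA Glu / GAA Glu — identical.
Codon 8: GAU Asp / GAC Asp — synonymous.
Codon 9: UUC Phe / UGG Trp — nonsynonymous.
Nonsynonymous differences: 2 → different protein.

no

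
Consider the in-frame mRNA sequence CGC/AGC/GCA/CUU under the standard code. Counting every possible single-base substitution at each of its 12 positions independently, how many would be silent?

10

Codon 1 (CGC, Arg): 3 synonymous substitutions.
Codon 2 (AGC, Ser): 1 synonymous substitution.
Codon 3 (GCA, Ala): 3 synonymous substitutions.
Codon 4 (CUU, Leu): 3 synonymous substitutions.
Total: 3 + 1 + 3 + 3 = 10.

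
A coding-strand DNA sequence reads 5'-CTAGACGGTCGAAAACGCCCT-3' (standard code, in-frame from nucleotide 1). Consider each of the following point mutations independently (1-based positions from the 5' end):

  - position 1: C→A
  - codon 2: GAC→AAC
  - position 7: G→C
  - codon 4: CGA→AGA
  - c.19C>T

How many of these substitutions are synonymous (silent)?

1

Codon 1: CTA (Leu) → ATA (Ile) — missense.
Codon 2: GAC (Asp) → AAC (Asn) — missense.
Codon 3: GGT (Gly) → CGT (Arg) — missense.
Codon 4: CGA (Arg) → AGA (Arg) — synonymous.
Codon 7: CCT (Pro) → TCT (Ser) — missense.
Synonymous: 1 of 5.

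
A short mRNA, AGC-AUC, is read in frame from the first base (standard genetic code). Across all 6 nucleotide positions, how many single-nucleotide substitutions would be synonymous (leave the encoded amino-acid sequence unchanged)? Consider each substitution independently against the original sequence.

3

Codon 1 (AGC, Ser): 1 synonymous substitution.
Codon 2 (AUC, Ile): 2 synonymous substitutions.
Total: 1 + 2 = 3.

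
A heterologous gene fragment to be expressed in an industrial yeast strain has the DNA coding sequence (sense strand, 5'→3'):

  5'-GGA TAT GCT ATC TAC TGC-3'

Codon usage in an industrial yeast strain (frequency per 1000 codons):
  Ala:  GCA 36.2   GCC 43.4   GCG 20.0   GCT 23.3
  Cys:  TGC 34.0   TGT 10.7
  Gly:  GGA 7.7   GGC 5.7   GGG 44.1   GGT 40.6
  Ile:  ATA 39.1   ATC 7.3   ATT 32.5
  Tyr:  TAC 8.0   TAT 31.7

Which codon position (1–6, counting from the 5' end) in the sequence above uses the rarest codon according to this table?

4

Codon 1 GGA (Gly): 7.7 per 1000.
Codon 2 TAT (Tyr): 31.7 per 1000.
Codon 3 GCT (Ala): 23.3 per 1000.
Codon 4 ATC (Ile): 7.3 per 1000.
Codon 5 TAC (Tyr): 8.0 per 1000.
Codon 6 TGC (Cys): 34.0 per 1000.
Lowest frequency is 7.3 at codon 4.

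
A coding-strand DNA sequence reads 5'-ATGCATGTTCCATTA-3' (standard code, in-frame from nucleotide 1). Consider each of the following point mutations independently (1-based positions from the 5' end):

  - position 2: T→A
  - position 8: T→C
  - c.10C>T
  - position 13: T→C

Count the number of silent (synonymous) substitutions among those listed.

Codon 1: ATG (Met) → AAG (Lys) — missense.
Codon 3: GTT (Val) → GCT (Ala) — missense.
Codon 4: CCA (Pro) → TCA (Ser) — missense.
Codon 5: TTA (Leu) → CTA (Leu) — synonymous.
Synonymous: 1 of 4.

1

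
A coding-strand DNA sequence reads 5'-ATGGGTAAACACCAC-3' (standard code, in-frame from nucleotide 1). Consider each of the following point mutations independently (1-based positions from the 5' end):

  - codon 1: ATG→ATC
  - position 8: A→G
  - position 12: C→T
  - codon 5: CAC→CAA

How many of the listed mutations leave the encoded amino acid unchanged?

Codon 1: ATG (Met) → ATC (Ile) — missense.
Codon 3: AAA (Lys) → AGA (Arg) — missense.
Codon 4: CAC (His) → CAT (His) — synonymous.
Codon 5: CAC (His) → CAA (Gln) — missense.
Synonymous: 1 of 4.

1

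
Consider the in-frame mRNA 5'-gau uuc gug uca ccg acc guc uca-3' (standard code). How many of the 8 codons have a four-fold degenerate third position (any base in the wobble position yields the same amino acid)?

6

Codon 1 GAU (Asp): third position 2-fold.
Codon 2 UUC (Phe): third position 2-fold.
Codon 3 GUG (Val): third position 4-fold.
Codon 4 UCA (Ser): third position 4-fold.
Codon 5 CCG (Pro): third position 4-fold.
Codon 6 ACC (Thr): third position 4-fold.
Codon 7 GUC (Val): third position 4-fold.
Codon 8 UCA (Ser): third position 4-fold.
Four-fold degenerate third positions: 6.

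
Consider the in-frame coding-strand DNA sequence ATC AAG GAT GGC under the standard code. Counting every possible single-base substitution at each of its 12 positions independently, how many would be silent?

7

Codon 1 (ATC, Ile): 2 synonymous substitutions.
Codon 2 (AAG, Lys): 1 synonymous substitution.
Codon 3 (GAT, Asp): 1 synonymous substitution.
Codon 4 (GGC, Gly): 3 synonymous substitutions.
Total: 2 + 1 + 1 + 3 = 7.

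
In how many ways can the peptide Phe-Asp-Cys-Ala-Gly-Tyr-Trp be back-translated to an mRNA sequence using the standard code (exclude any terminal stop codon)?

Phe: 2 codons.
Asp: 2 codons.
Cys: 2 codons.
Ala: 4 codons.
Gly: 4 codons.
Tyr: 2 codons.
Trp: 1 codon.
2 × 2 × 2 × 4 × 4 × 2 × 1 = 256.

256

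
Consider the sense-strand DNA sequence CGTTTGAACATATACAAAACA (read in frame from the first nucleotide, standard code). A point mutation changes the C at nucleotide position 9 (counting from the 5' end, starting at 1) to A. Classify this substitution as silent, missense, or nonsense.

missense

Position 9 falls in codon 3: AAC → Asn.
After the substitution the codon is AAA → Lys.
Asn ≠ Lys, so this is a missense mutation.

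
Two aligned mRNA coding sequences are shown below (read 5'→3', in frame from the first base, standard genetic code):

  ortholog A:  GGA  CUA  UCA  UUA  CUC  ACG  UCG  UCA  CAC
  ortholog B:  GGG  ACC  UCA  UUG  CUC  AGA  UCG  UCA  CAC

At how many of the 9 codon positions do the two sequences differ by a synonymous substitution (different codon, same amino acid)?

Codon 1: GGA Gly / GGG Gly — synonymous.
Codon 2: CUA Leu / ACC Thr — nonsynonymous.
Codon 3: UCA Ser / UCA Ser — identical.
Codon 4: UUA Leu / UUG Leu — synonymous.
Codon 5: CUC Leu / CUC Leu — identical.
Codon 6: ACG Thr / AGA Arg — nonsynonymous.
Codon 7: UCG Ser / UCG Ser — identical.
Codon 8: UCA Ser / UCA Ser — identical.
Codon 9: CAC His / CAC His — identical.
Synonymous differences: 2.

2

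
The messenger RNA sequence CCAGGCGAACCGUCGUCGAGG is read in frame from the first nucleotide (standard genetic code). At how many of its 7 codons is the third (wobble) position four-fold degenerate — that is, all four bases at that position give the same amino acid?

5

Codon 1 CCA (Pro): third position 4-fold.
Codon 2 GGC (Gly): third position 4-fold.
Codon 3 GAA (Glu): third position 2-fold.
Codon 4 CCG (Pro): third position 4-fold.
Codon 5 UCG (Ser): third position 4-fold.
Codon 6 UCG (Ser): third position 4-fold.
Codon 7 AGG (Arg): third position 2-fold.
Four-fold degenerate third positions: 5.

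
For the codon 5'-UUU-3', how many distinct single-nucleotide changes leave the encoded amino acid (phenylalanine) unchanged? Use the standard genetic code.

Position 1: none → 0 synonymous.
Position 2: none → 0 synonymous.
Position 3: UUC → 1 synonymous.
Total: 0 + 0 + 1 = 1.

1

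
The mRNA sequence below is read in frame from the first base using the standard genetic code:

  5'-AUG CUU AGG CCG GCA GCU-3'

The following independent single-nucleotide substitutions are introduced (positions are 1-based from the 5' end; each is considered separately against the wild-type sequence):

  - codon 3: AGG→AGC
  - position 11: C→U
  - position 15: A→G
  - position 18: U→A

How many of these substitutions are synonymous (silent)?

2

Codon 3: AGG (Arg) → AGC (Ser) — missense.
Codon 4: CCG (Pro) → CUG (Leu) — missense.
Codon 5: GCA (Ala) → GCG (Ala) — synonymous.
Codon 6: GCU (Ala) → GCA (Ala) — synonymous.
Synonymous: 2 of 4.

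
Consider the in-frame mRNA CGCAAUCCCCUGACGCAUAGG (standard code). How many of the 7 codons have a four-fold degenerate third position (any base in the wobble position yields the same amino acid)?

4

Codon 1 CGC (Arg): third position 4-fold.
Codon 2 AAU (Asn): third position 2-fold.
Codon 3 CCC (Pro): third position 4-fold.
Codon 4 CUG (Leu): third position 4-fold.
Codon 5 ACG (Thr): third position 4-fold.
Codon 6 CAU (His): third position 2-fold.
Codon 7 AGG (Arg): third position 2-fold.
Four-fold degenerate third positions: 4.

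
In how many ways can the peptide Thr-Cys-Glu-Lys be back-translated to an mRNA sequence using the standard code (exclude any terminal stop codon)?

Thr: 4 codons.
Cys: 2 codons.
Glu: 2 codons.
Lys: 2 codons.
4 × 2 × 2 × 2 = 32.

32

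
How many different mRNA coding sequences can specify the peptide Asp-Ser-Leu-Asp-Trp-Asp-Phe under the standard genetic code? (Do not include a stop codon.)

Asp: 2 codons.
Ser: 6 codons.
Leu: 6 codons.
Asp: 2 codons.
Trp: 1 codon.
Asp: 2 codons.
Phe: 2 codons.
2 × 6 × 6 × 2 × 1 × 2 × 2 = 576.

576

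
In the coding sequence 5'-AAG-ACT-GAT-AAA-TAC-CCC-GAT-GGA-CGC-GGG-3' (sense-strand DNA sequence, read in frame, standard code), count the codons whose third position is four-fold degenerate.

5

Codon 1 AAG (Lys): third position 2-fold.
Codon 2 ACT (Thr): third position 4-fold.
Codon 3 GAT (Asp): third position 2-fold.
Codon 4 AAA (Lys): third position 2-fold.
Codon 5 TAC (Tyr): third position 2-fold.
Codon 6 CCC (Pro): third position 4-fold.
Codon 7 GAT (Asp): third position 2-fold.
Codon 8 GGA (Gly): third position 4-fold.
Codon 9 CGC (Arg): third position 4-fold.
Codon 10 GGG (Gly): third position 4-fold.
Four-fold degenerate third positions: 5.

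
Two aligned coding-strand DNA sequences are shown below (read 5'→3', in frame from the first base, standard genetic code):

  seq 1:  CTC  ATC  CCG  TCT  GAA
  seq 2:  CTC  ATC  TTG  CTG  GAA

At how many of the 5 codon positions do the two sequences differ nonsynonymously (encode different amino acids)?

2

Codon 1: CTC Leu / CTC Leu — identical.
Codon 2: ATC Ile / ATC Ile — identical.
Codon 3: CCG Pro / TTG Leu — nonsynonymous.
Codon 4: TCT Ser / CTG Leu — nonsynonymous.
Codon 5: GAA Glu / GAA Glu — identical.
Nonsynonymous differences: 2.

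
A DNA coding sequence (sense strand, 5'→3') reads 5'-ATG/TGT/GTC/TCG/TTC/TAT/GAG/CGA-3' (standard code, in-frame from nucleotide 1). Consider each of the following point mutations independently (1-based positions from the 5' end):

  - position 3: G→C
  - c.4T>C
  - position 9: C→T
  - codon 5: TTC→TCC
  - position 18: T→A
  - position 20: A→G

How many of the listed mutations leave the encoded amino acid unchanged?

Codon 1: ATG (Met) → ATC (Ile) — missense.
Codon 2: TGT (Cys) → CGT (Arg) — missense.
Codon 3: GTC (Val) → GTT (Val) — synonymous.
Codon 5: TTC (Phe) → TCC (Ser) — missense.
Codon 6: TAT (Tyr) → TAA (Stop) — nonsense.
Codon 7: GAG (Glu) → GGG (Gly) — missense.
Synonymous: 1 of 6.

1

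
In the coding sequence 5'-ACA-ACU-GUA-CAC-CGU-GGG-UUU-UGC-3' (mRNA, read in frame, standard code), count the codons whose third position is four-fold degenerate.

Codon 1 ACA (Thr): third position 4-fold.
Codon 2 ACU (Thr): third position 4-fold.
Codon 3 GUA (Val): third position 4-fold.
Codon 4 CAC (His): third position 2-fold.
Codon 5 CGU (Arg): third position 4-fold.
Codon 6 GGG (Gly): third position 4-fold.
Codon 7 UUU (Phe): third position 2-fold.
Codon 8 UGC (Cys): third position 2-fold.
Four-fold degenerate third positions: 5.

5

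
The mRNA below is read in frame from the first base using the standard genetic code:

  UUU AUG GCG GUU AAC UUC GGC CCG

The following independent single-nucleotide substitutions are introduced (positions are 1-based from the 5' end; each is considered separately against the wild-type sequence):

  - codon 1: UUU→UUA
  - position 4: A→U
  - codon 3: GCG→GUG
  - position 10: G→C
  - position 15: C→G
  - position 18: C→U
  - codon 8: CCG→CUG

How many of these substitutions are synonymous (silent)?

1

Codon 1: UUU (Phe) → UUA (Leu) — missense.
Codon 2: AUG (Met) → UUG (Leu) — missense.
Codon 3: GCG (Ala) → GUG (Val) — missense.
Codon 4: GUU (Val) → CUU (Leu) — missense.
Codon 5: AAC (Asn) → AAG (Lys) — missense.
Codon 6: UUC (Phe) → UUU (Phe) — synonymous.
Codon 8: CCG (Pro) → CUG (Leu) — missense.
Synonymous: 1 of 7.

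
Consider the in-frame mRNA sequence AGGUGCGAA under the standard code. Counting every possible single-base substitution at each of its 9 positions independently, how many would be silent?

Codon 1 (AGG, Arg): 2 synonymous substitutions.
Codon 2 (UGC, Cys): 1 synonymous substitution.
Codon 3 (GAA, Glu): 1 synonymous substitution.
Total: 2 + 1 + 1 = 4.

4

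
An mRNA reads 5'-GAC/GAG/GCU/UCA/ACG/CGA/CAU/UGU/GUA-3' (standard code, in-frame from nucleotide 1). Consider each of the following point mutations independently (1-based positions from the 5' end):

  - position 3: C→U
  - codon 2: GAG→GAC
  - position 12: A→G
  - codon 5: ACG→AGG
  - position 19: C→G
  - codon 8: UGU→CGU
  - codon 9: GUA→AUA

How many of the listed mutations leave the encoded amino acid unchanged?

2

Codon 1: GAC (Asp) → GAU (Asp) — synonymous.
Codon 2: GAG (Glu) → GAC (Asp) — missense.
Codon 4: UCA (Ser) → UCG (Ser) — synonymous.
Codon 5: ACG (Thr) → AGG (Arg) — missense.
Codon 7: CAU (His) → GAU (Asp) — missense.
Codon 8: UGU (Cys) → CGU (Arg) — missense.
Codon 9: GUA (Val) → AUA (Ile) — missense.
Synonymous: 2 of 7.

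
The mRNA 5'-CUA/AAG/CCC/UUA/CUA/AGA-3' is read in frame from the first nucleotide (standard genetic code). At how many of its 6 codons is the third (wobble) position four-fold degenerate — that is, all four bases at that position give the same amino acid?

Codon 1 CUA (Leu): third position 4-fold.
Codon 2 AAG (Lys): third position 2-fold.
Codon 3 CCC (Pro): third position 4-fold.
Codon 4 UUA (Leu): third position 2-fold.
Codon 5 CUA (Leu): third position 4-fold.
Codon 6 AGA (Arg): third position 2-fold.
Four-fold degenerate third positions: 3.

3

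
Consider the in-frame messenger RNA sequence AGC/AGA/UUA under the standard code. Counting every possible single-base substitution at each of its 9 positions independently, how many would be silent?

5

Codon 1 (AGC, Ser): 1 synonymous substitution.
Codon 2 (AGA, Arg): 2 synonymous substitutions.
Codon 3 (UUA, Leu): 2 synonymous substitutions.
Total: 1 + 2 + 2 = 5.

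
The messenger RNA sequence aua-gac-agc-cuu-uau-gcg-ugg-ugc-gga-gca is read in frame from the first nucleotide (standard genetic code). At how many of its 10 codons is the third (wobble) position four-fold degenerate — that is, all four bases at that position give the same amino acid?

Codon 1 AUA (Ile): third position 3-fold.
Codon 2 GAC (Asp): third position 2-fold.
Codon 3 AGC (Ser): third position 2-fold.
Codon 4 CUU (Leu): third position 4-fold.
Codon 5 UAU (Tyr): third position 2-fold.
Codon 6 GCG (Ala): third position 4-fold.
Codon 7 UGG (Trp): third position 1-fold.
Codon 8 UGC (Cys): third position 2-fold.
Codon 9 GGA (Gly): third position 4-fold.
Codon 10 GCA (Ala): third position 4-fold.
Four-fold degenerate third positions: 4.

4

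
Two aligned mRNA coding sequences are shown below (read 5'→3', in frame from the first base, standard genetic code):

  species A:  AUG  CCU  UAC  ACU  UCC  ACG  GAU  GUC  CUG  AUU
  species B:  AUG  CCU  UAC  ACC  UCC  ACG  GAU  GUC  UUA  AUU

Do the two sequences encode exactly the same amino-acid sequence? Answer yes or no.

Codon 1: AUG Met / AUG Met — identical.
Codon 2: CCU Pro / CCU Pro — identical.
Codon 3: UAC Tyr / UAC Tyr — identical.
Codon 4: ACU Thr / ACC Thr — synonymous.
Codon 5: UCC Ser / UCC Ser — identical.
Codon 6: ACG Thr / ACG Thr — identical.
Codon 7: GAU Asp / GAU Asp — identical.
Codon 8: GUC Val / GUC Val — identical.
Codon 9: CUG Leu / UUA Leu — synonymous.
Codon 10: AUU Ile / AUU Ile — identical.
Nonsynonymous differences: 0 → same protein.

yes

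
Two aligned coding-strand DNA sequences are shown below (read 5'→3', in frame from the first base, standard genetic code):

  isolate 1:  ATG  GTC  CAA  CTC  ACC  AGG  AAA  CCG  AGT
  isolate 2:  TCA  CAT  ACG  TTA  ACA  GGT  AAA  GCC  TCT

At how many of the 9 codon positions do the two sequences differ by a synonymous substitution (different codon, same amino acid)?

Codon 1: ATG Met / TCA Ser — nonsynonymous.
Codon 2: GTC Val / CAT His — nonsynonymous.
Codon 3: CAA Gln / ACG Thr — nonsynonymous.
Codon 4: CTC Leu / TTA Leu — synonymous.
Codon 5: ACC Thr / ACA Thr — synonymous.
Codon 6: AGG Arg / GGT Gly — nonsynonymous.
Codon 7: AAA Lys / AAA Lys — identical.
Codon 8: CCG Pro / GCC Ala — nonsynonymous.
Codon 9: AGT Ser / TCT Ser — synonymous.
Synonymous differences: 3.

3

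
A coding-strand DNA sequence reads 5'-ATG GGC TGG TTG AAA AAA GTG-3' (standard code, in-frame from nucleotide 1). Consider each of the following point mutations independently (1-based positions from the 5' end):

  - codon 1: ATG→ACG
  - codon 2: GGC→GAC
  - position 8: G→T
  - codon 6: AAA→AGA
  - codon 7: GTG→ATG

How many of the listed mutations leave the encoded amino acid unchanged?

0

Codon 1: ATG (Met) → ACG (Thr) — missense.
Codon 2: GGC (Gly) → GAC (Asp) — missense.
Codon 3: TGG (Trp) → TTG (Leu) — missense.
Codon 6: AAA (Lys) → AGA (Arg) — missense.
Codon 7: GTG (Val) → ATG (Met) — missense.
Synonymous: 0 of 5.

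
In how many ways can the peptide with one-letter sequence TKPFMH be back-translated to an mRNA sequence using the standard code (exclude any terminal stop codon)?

Thr: 4 codons.
Lys: 2 codons.
Pro: 4 codons.
Phe: 2 codons.
Met: 1 codon.
His: 2 codons.
4 × 2 × 4 × 2 × 1 × 2 = 128.

128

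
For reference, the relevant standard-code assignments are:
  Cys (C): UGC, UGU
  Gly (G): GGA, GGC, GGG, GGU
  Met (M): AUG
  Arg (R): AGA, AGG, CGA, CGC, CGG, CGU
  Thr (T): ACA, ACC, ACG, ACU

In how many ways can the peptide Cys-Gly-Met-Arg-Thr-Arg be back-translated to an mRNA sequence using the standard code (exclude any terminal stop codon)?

Cys: 2 codons.
Gly: 4 codons.
Met: 1 codon.
Arg: 6 codons.
Thr: 4 codons.
Arg: 6 codons.
2 × 4 × 1 × 6 × 4 × 6 = 1152.

1152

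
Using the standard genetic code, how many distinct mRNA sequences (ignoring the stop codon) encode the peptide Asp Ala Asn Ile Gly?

192

Asp: 2 codons.
Ala: 4 codons.
Asn: 2 codons.
Ile: 3 codons.
Gly: 4 codons.
2 × 4 × 2 × 3 × 4 = 192.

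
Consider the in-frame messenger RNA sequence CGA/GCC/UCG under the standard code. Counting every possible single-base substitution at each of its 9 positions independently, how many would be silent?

10

Codon 1 (CGA, Arg): 4 synonymous substitutions.
Codon 2 (GCC, Ala): 3 synonymous substitutions.
Codon 3 (UCG, Ser): 3 synonymous substitutions.
Total: 4 + 3 + 3 = 10.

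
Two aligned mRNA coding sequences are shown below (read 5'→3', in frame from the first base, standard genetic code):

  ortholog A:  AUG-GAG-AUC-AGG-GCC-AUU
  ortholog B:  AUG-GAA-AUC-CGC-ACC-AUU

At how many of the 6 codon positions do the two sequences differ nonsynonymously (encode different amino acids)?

1

Codon 1: AUG Met / AUG Met — identical.
Codon 2: GAG Glu / GAA Glu — synonymous.
Codon 3: AUC Ile / AUC Ile — identical.
Codon 4: AGG Arg / CGC Arg — synonymous.
Codon 5: GCC Ala / ACC Thr — nonsynonymous.
Codon 6: AUU Ile / AUU Ile — identical.
Nonsynonymous differences: 1.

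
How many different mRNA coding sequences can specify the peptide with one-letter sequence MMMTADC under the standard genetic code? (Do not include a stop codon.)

Met: 1 codon.
Met: 1 codon.
Met: 1 codon.
Thr: 4 codons.
Ala: 4 codons.
Asp: 2 codons.
Cys: 2 codons.
1 × 1 × 1 × 4 × 4 × 2 × 2 = 64.

64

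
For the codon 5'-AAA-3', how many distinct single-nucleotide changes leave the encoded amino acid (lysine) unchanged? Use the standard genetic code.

Position 1: none → 0 synonymous.
Position 2: none → 0 synonymous.
Position 3: AAG → 1 synonymous.
Total: 0 + 0 + 1 = 1.

1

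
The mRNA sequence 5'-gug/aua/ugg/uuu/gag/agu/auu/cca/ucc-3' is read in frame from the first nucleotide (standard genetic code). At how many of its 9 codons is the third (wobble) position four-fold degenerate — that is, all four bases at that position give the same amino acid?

3

Codon 1 GUG (Val): third position 4-fold.
Codon 2 AUA (Ile): third position 3-fold.
Codon 3 UGG (Trp): third position 1-fold.
Codon 4 UUU (Phe): third position 2-fold.
Codon 5 GAG (Glu): third position 2-fold.
Codon 6 AGU (Ser): third position 2-fold.
Codon 7 AUU (Ile): third position 3-fold.
Codon 8 CCA (Pro): third position 4-fold.
Codon 9 UCC (Ser): third position 4-fold.
Four-fold degenerate third positions: 3.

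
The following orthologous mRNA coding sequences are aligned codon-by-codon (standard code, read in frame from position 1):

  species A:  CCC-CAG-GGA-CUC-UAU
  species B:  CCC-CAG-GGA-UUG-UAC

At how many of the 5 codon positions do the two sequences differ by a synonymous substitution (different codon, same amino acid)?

2

Codon 1: CCC Pro / CCC Pro — identical.
Codon 2: CAG Gln / CAG Gln — identical.
Codon 3: GGA Gly / GGA Gly — identical.
Codon 4: CUC Leu / UUG Leu — synonymous.
Codon 5: UAU Tyr / UAC Tyr — synonymous.
Synonymous differences: 2.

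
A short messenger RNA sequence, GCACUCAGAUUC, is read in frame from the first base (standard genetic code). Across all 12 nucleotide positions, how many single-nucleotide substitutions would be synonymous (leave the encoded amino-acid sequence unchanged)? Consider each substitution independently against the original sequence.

9

Codon 1 (GCA, Ala): 3 synonymous substitutions.
Codon 2 (CUC, Leu): 3 synonymous substitutions.
Codon 3 (AGA, Arg): 2 synonymous substitutions.
Codon 4 (UUC, Phe): 1 synonymous substitution.
Total: 3 + 3 + 2 + 1 = 9.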